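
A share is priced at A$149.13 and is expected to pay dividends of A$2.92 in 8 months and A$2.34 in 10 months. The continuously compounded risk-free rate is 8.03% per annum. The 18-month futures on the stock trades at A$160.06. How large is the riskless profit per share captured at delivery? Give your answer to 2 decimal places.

PV(dividends) I = 2.92·e^(−0.0803·8/12) + 2.34·e^(−0.0803·10/12) = 4.9563
Fair futures F* = (S − I)·e^(rT) = (149.13 − 4.9563)·e^0.120450 = 144.1737 × 1.128004 = 162.6285
Market A$160.06 < fair 162.6285: forward underpriced → reverse cash-and-carry (short the stock, invest proceeds at r, pay the dividends, go long the forward).
Profit at T = |F_mkt − F*| = |160.06 − 162.6285| = A$2.57 per share

A$2.57 per share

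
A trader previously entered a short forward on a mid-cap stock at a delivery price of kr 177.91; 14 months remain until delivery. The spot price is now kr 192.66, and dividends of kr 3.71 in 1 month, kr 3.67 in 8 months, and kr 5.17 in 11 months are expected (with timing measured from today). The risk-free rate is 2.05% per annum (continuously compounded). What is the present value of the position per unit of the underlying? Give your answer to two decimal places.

-kr 6.56

PV(remaining dividends) I = 3.71·e^(−0.0205·1/12) + 3.67·e^(−0.0205·8/12) + 5.17·e^(−0.0205·11/12) = 12.3976
Current forward F = (S − I)·e^(rT) = (192.66 − 12.3976)·e^(0.0205·14/12) = 180.2624 × 1.024205 = 184.6257
Value (long) = (F − K)·e^(−rT) = (184.6257 − 177.91) × 0.976367 = 6.5570
Short position value = −(long value) = -kr 6.56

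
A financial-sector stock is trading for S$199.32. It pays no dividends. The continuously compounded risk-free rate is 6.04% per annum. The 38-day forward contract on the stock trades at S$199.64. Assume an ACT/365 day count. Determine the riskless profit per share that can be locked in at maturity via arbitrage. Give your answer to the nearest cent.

Fair forward: F* = S·e^(carry·T), with carry = r = 0.0604
F* = 199.32 · e^(0.0604 × 38/365) = 199.32 · e^0.006288 = 199.32 × 1.006308 = S$200.5773
Market S$199.64 < fair S$200.5773: forward underpriced → reverse cash-and-carry (short spot, go long the forward).
At maturity, profit = |F_mkt − F*| = |199.64 − 200.5773| = S$0.94 per share

S$0.94 per share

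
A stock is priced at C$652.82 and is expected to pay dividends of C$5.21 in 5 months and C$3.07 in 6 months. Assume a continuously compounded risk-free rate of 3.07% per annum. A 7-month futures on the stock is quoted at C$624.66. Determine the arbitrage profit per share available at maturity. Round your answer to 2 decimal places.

PV(dividends) I = 5.21·e^(−0.0307·5/12) + 3.07·e^(−0.0307·6/12) = 8.1670
Fair futures F* = (S − I)·e^(rT) = (652.82 − 8.1670)·e^0.017908 = 644.6530 × 1.018069 = 656.3012
Market C$624.66 < fair 656.3012: forward underpriced → reverse cash-and-carry (short the stock, invest proceeds at r, pay the dividends, go long the forward).
Profit at T = |F_mkt − F*| = |624.66 − 656.3012| = C$31.64 per share

C$31.64 per share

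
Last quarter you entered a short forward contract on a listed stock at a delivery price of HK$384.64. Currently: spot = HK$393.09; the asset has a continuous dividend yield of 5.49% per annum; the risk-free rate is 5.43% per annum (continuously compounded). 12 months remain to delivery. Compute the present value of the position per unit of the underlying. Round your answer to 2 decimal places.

Current fair forward for the remaining 12 months: F = S·e^((r − q)·T), (r − q) = 0.0543 − 0.0549 = -0.0006
F = 393.09 · e^(-0.0006 × 12/12) = 393.09 × 0.999400 = 392.8541
Value of long forward = (F − K)·e^(−rT) = (392.8541 − 384.64) · e^(−0.0543·12/12)
= 8.2141 × 0.947148 = 7.78
Short position value = −(long value) = -HK$7.78

-HK$7.78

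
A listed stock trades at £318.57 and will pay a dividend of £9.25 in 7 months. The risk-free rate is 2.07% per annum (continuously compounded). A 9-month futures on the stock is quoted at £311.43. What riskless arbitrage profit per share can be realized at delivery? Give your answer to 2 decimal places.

£2.84 per share

PV(dividends) I = 9.25·e^(−0.0207·7/12) = 9.1390
Fair futures F* = (S − I)·e^(rT) = (318.57 − 9.1390)·e^0.015525 = 309.4310 × 1.015646 = 314.2724
Market £311.43 < fair 314.2724: forward underpriced → reverse cash-and-carry (short the stock, invest proceeds at r, pay the dividends, go long the forward).
Profit at T = |F_mkt − F*| = |311.43 − 314.2724| = £2.84 per share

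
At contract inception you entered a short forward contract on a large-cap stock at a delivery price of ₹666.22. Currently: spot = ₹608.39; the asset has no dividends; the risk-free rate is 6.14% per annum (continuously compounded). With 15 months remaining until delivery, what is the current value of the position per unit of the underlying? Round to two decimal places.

₹8.61

Current fair forward for the remaining 15 months: F = S·e^(r·T), r = 0.0614
F = 608.39 · e^(0.0614 × 15/12) = 608.39 × 1.079772 = 656.9225
Value of long forward = (F − K)·e^(−rT) = (656.9225 − 666.22) · e^(−0.0614·15/12)
= -9.2975 × 0.926121 = -8.61
Short position value = −(long value) = ₹8.61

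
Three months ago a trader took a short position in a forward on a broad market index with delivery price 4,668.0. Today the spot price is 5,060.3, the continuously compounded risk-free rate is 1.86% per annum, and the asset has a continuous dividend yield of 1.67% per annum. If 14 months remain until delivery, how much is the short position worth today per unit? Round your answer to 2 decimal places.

-394.87

Current fair forward for the remaining 14 months: F = S·e^((r − q)·T), (r − q) = 0.0186 − 0.0167 = 0.0019
F = 5060.3 · e^(0.0019 × 14/12) = 5060.3 × 1.00221913 = 5071.5295
Value of long forward = (F − K)·e^(−rT) = (5071.5295 − 4668.0) · e^(−0.0186·14/12)
= 403.5295 × 0.97853375 = 394.87
Short position value = −(long value) = -394.87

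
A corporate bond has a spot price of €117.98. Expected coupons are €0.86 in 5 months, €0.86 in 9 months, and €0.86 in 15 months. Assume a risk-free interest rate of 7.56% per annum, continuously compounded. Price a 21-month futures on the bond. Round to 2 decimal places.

€131.90

PV(coupons) I = 0.86·e^(−0.0756·5/12) + 0.86·e^(−0.0756·9/12) + 0.86·e^(−0.0756·15/12)
I = 0.8333 + 0.8126 + 0.7825 = 2.4284
F = (S − I)·e^(rT) = (117.98 − 2.4284) · e^(0.0756·21/12)
= 115.5516 · e^0.132300 = 115.5516 × 1.141451 = €131.90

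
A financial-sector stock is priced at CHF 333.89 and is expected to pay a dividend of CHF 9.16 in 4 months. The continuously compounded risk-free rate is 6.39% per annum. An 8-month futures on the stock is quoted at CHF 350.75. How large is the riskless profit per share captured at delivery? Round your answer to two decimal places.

PV(dividends) I = 9.16·e^(−0.0639·4/12) = 8.9670
Fair futures F* = (S − I)·e^(rT) = (333.89 − 8.9670)·e^0.042600 = 324.9230 × 1.043520 = 339.0636
Market CHF 350.75 > fair 339.0636: forward overpriced → cash-and-carry (borrow at r, buy the stock and collect the dividends, short the forward).
Profit at T = |F_mkt − F*| = |350.75 − 339.0636| = CHF 11.69 per share

CHF 11.69 per share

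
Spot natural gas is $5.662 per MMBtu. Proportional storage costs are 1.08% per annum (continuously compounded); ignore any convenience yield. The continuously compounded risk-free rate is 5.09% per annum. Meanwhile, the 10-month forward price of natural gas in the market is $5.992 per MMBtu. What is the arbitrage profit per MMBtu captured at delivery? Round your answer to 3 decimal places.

Fair forward: F* = S·e^(carry·T), with carry = (r + u) = 0.0509 + 0.0108 = 0.0617
F* = 5.662 · e^(0.0617 × 10/12) = 5.662 · e^0.051417 = 5.662 × 1.052762 = $5.9607
Market $5.992 > fair $5.9607: forward overpriced → cash-and-carry (buy spot, short the forward).
At maturity, profit = |F_mkt − F*| = |5.992 − 5.9607| = $0.031 per MMBtu

$0.031 per MMBtu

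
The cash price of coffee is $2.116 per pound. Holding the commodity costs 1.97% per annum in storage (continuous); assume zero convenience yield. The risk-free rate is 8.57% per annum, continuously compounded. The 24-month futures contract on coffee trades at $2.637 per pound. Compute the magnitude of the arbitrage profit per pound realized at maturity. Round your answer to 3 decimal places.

Fair futures: F* = S·e^(carry·T), with carry = (r + u) = 0.0857 + 0.0197 = 0.1054
F* = 2.116 · e^(0.1054 × 24/12) = 2.116 · e^0.210800 = 2.116 × 1.234665 = $2.6126
Market $2.637 > fair $2.6126: forward overpriced → cash-and-carry (buy spot, short the forward).
At maturity, profit = |F_mkt − F*| = |2.637 − 2.6126| = $0.024 per pound

$0.024 per pound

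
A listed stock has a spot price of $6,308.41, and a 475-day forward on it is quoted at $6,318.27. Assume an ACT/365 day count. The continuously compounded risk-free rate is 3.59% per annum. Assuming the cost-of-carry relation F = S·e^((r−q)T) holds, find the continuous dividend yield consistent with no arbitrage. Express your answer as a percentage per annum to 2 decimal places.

From F = S·e^((r−q)T): (r − q) = ln(F/S)/T
ln(6318.27/6308.41) = ln(1.001563) = 0.001562
(r − q) = 0.001562 / (475/365) = 0.001200
q = r − ln(F/S)/T = 0.0359 − 0.001200 = 0.034700
q = 3.47%

3.47%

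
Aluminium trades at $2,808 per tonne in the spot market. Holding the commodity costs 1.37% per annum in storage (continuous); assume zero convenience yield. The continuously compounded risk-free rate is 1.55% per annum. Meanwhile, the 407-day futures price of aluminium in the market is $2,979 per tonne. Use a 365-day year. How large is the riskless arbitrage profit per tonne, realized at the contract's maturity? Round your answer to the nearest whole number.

$78 per tonne

Fair futures: F* = S·e^(carry·T), with carry = (r + u) = 0.0155 + 0.0137 = 0.0292
F* = 2808 · e^(0.0292 × 407/365) = 2808 · e^0.032560 = 2808 × 1.033096 = $2900.9336
Market $2979 > fair $2900.9336: forward overpriced → cash-and-carry (buy spot, short the forward).
At maturity, profit = |F_mkt − F*| = |2979 − 2900.9336| = $78 per tonne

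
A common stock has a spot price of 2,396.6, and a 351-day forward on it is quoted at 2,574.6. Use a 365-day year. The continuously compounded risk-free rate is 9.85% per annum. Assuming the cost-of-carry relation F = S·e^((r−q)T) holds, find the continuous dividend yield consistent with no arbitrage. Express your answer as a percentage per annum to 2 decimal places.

2.40%

From F = S·e^((r−q)T): (r − q) = ln(F/S)/T
ln(2574.6/2396.6) = ln(1.074272) = 0.071643
(r − q) = 0.071643 / (351/365) = 0.074501
q = r − ln(F/S)/T = 0.0985 − 0.074501 = 0.023999
q = 2.40%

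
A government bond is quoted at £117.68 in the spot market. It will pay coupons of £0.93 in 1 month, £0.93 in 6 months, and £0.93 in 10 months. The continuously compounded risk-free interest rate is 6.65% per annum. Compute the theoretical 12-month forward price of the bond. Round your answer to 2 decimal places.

PV(coupons) I = 0.93·e^(−0.0665·1/12) + 0.93·e^(−0.0665·6/12) + 0.93·e^(−0.0665·10/12)
I = 0.9249 + 0.8996 + 0.8799 = 2.7044
F = (S − I)·e^(rT) = (117.68 − 2.7044) · e^(0.0665·12/12)
= 114.9756 · e^0.066500 = 114.9756 × 1.068761 = £122.88

£122.88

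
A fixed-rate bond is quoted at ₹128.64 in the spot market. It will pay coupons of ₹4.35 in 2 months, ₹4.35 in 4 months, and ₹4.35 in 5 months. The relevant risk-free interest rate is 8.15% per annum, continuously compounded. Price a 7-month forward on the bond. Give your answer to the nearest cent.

PV(coupons) I = 4.35·e^(−0.0815·2/12) + 4.35·e^(−0.0815·4/12) + 4.35·e^(−0.0815·5/12)
I = 4.2913 + 4.2334 + 4.2048 = 12.7295
F = (S − I)·e^(rT) = (128.64 − 12.7295) · e^(0.0815·7/12)
= 115.9105 · e^0.047542 = 115.9105 × 1.048690 = ₹121.55

₹121.55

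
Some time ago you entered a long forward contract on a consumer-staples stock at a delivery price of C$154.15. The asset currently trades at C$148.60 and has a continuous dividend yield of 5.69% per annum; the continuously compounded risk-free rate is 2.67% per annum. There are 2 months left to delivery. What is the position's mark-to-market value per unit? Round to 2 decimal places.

-C$6.27

Current fair forward for the remaining 2 months: F = S·e^((r − q)·T), (r − q) = 0.0267 − 0.0569 = -0.0302
F = 148.60 · e^(-0.0302 × 2/12) = 148.60 × 0.994979 = 147.8539
Value of long forward = (F − K)·e^(−rT) = (147.8539 − 154.15) · e^(−0.0267·2/12)
= -6.2961 × 0.995560 = -6.27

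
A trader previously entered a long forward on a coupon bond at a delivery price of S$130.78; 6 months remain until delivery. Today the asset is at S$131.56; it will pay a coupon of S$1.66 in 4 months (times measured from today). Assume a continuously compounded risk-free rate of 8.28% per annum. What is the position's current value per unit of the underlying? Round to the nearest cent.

PV(remaining coupons) I = 1.66·e^(−0.0828·4/12) = 1.6148
Current forward F = (S − I)·e^(rT) = (131.56 − 1.6148)·e^(0.0828·6/12) = 129.9452 × 1.042269 = 135.4379
Value (long) = (F − K)·e^(−rT) = (135.4379 − 130.78) × 0.959445 = 4.4690
Value = S$4.47

S$4.47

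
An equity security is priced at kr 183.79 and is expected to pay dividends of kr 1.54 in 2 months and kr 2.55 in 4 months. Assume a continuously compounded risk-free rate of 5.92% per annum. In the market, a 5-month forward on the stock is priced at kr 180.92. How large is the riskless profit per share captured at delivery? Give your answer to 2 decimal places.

kr 3.33 per share

PV(dividends) I = 1.54·e^(−0.0592·2/12) + 2.55·e^(−0.0592·4/12) = 4.0251
Fair forward F* = (S − I)·e^(rT) = (183.79 − 4.0251)·e^0.024667 = 179.7649 × 1.024974 = 184.2543
Market kr 180.92 < fair 184.2543: forward underpriced → reverse cash-and-carry (short the stock, invest proceeds at r, pay the dividends, go long the forward).
Profit at T = |F_mkt − F*| = |180.92 − 184.2543| = kr 3.33 per share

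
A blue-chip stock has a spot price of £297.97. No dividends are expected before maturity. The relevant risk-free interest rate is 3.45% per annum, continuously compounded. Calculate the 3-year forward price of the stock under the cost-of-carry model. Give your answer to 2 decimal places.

£330.46

F = S·e^(rT) = 297.97 · e^(0.0345 × 3)
= 297.97 · e^0.103500 = 297.97 × 1.109046
F = £330.46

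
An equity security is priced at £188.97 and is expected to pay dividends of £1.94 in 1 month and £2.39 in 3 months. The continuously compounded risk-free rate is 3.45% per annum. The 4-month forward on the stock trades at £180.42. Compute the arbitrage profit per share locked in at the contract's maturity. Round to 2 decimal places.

PV(dividends) I = 1.94·e^(−0.0345·1/12) + 2.39·e^(−0.0345·3/12) = 4.3039
Fair forward F* = (S − I)·e^(rT) = (188.97 − 4.3039)·e^0.011500 = 184.6661 × 1.011566 = 186.8019
Market £180.42 < fair 186.8019: forward underpriced → reverse cash-and-carry (short the stock, invest proceeds at r, pay the dividends, go long the forward).
Profit at T = |F_mkt − F*| = |180.42 − 186.8019| = £6.38 per share

£6.38 per share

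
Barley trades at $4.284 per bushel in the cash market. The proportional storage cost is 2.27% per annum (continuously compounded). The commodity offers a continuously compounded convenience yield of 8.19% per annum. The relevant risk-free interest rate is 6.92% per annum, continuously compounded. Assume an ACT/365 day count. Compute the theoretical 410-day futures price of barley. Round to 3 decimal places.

$4.332 per bushel

Net carry = r + u − y = 0.0692 + 0.0227 − 0.0819 = 0.0100
F = S·e^((r+u−y)T) = 4.284 · e^(0.0100 × 410/365) = 4.284 · e^0.011233
= 4.284 × 1.011296 = $4.332 per bushel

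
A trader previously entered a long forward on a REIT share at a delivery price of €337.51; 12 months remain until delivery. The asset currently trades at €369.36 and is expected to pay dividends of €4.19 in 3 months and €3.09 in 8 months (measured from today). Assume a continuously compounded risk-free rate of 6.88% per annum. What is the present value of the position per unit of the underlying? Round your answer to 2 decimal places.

€47.22

PV(remaining dividends) I = 4.19·e^(−0.0688·3/12) + 3.09·e^(−0.0688·8/12) = 7.0700
Current forward F = (S − I)·e^(rT) = (369.36 − 7.0700)·e^(0.0688·12/12) = 362.2900 × 1.071222 = 388.0930
Value (long) = (F − K)·e^(−rT) = (388.0930 − 337.51) × 0.933513 = 47.2199
Value = €47.22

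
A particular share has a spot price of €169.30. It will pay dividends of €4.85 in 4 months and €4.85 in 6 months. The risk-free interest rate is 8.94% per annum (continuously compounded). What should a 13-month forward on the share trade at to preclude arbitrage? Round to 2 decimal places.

€176.22

PV(dividends) I = 4.85·e^(−0.0894·4/12) + 4.85·e^(−0.0894·6/12)
I = 4.7076 + 4.6380 = 9.3456
F = (S − I)·e^(rT) = (169.30 − 9.3456) · e^(0.0894·13/12)
= 159.9544 · e^0.096850 = 159.9544 × 1.101695 = €176.22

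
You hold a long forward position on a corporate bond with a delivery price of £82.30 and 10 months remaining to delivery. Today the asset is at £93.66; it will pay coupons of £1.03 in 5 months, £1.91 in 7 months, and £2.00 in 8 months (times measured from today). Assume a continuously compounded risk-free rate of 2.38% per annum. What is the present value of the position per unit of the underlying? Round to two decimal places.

PV(remaining coupons) I = 1.03·e^(−0.0238·5/12) + 1.91·e^(−0.0238·7/12) + 2.00·e^(−0.0238·8/12) = 4.8720
Current forward F = (S − I)·e^(rT) = (93.66 − 4.8720)·e^(0.0238·10/12) = 88.7880 × 1.020031 = 90.5665
Value (long) = (F − K)·e^(−rT) = (90.5665 − 82.30) × 0.980362 = 8.1042
Value = £8.10

£8.10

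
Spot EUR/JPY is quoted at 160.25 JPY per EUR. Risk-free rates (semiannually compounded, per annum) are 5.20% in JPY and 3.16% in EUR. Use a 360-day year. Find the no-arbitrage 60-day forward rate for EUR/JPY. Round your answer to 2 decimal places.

160.78

By covered interest parity, F = S · (1+r_JPY/2)^(2T) / (1+r_EUR/2)^(2T)
= 160.25 × 1.008593 / 1.005239 = 160.25 × 1.003337
F = 160.78 JPY per EUR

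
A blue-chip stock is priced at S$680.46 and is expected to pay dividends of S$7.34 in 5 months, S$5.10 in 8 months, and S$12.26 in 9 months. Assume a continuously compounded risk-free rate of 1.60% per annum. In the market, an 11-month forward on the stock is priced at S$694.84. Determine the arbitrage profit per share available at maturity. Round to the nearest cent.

PV(dividends) I = 7.34·e^(−0.0160·5/12) + 5.10·e^(−0.0160·8/12) + 12.26·e^(−0.0160·9/12) = 24.4509
Fair forward F* = (S − I)·e^(rT) = (680.46 − 24.4509)·e^0.014667 = 656.0091 × 1.014775 = 665.7016
Market S$694.84 > fair 665.7016: forward overpriced → cash-and-carry (borrow at r, buy the stock and collect the dividends, short the forward).
Profit at T = |F_mkt − F*| = |694.84 − 665.7016| = S$29.14 per share

S$29.14 per share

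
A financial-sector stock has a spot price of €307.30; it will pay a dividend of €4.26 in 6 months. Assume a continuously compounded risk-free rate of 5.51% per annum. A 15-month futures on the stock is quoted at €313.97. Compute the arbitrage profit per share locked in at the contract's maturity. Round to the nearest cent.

PV(dividends) I = 4.26·e^(−0.0551·6/12) = 4.1442
Fair futures F* = (S − I)·e^(rT) = (307.30 − 4.1442)·e^0.068875 = 303.1558 × 1.071302 = 324.7714
Market €313.97 < fair 324.7714: forward underpriced → reverse cash-and-carry (short the stock, invest proceeds at r, pay the dividends, go long the forward).
Profit at T = |F_mkt − F*| = |313.97 − 324.7714| = €10.80 per share

€10.80 per share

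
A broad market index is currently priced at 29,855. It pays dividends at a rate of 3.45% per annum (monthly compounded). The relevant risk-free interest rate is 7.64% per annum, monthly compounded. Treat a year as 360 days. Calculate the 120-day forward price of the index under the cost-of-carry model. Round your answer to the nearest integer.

30,273

F = S · (1+r/12)^(12T) / (1+q/12)^(12T)
= 29855 × 1.025711 / 1.011550 = 29855 × 1.013999
F = 30,273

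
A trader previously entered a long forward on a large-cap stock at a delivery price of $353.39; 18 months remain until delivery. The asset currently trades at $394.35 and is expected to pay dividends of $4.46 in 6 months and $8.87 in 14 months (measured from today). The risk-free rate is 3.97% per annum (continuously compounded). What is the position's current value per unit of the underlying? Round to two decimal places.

$48.55

PV(remaining dividends) I = 4.46·e^(−0.0397·6/12) + 8.87·e^(−0.0397·14/12) = 12.8409
Current forward F = (S − I)·e^(rT) = (394.35 − 12.8409)·e^(0.0397·18/12) = 381.5091 × 1.061359 = 404.9181
Value (long) = (F − K)·e^(−rT) = (404.9181 − 353.39) × 0.942188 = 48.5492
Value = $48.55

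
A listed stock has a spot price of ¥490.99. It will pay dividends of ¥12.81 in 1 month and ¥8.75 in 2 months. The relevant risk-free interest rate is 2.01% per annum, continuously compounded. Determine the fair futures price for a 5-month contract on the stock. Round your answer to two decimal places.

PV(dividends) I = 12.81·e^(−0.0201·1/12) + 8.75·e^(−0.0201·2/12)
I = 12.7886 + 8.7207 = 21.5093
F = (S − I)·e^(rT) = (490.99 − 21.5093) · e^(0.0201·5/12)
= 469.4807 · e^0.008375 = 469.4807 × 1.008410 = ¥473.43

¥473.43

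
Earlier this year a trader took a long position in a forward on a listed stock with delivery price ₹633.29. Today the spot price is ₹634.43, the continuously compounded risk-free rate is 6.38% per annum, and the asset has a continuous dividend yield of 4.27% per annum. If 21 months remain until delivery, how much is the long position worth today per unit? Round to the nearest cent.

₹22.36

Current fair forward for the remaining 21 months: F = S·e^((r − q)·T), (r − q) = 0.0638 − 0.0427 = 0.0211
F = 634.43 · e^(0.0211 × 21/12) = 634.43 × 1.037615 = 658.2941
Value of long forward = (F − K)·e^(−rT) = (658.2941 − 633.29) · e^(−0.0638·21/12)
= 25.0041 × 0.894357 = 22.36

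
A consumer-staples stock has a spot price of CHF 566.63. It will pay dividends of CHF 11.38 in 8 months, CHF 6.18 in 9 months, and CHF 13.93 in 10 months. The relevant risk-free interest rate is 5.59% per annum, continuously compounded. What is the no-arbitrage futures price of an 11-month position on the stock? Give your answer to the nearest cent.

PV(dividends) I = 11.38·e^(−0.0559·8/12) + 6.18·e^(−0.0559·9/12) + 13.93·e^(−0.0559·10/12)
I = 10.9637 + 5.9263 + 13.2960 = 30.1860
F = (S − I)·e^(rT) = (566.63 − 30.1860) · e^(0.0559·11/12)
= 536.4440 · e^0.051242 = 536.4440 × 1.052578 = CHF 564.65

CHF 564.65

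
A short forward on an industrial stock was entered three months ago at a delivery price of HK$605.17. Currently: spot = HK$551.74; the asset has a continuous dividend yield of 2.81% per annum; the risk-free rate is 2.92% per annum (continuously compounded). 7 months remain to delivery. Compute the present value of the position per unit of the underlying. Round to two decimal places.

HK$52.18

Current fair forward for the remaining 7 months: F = S·e^((r − q)·T), (r − q) = 0.0292 − 0.0281 = 0.0011
F = 551.74 · e^(0.0011 × 7/12) = 551.74 × 1.000642 = 552.0942
Value of long forward = (F − K)·e^(−rT) = (552.0942 − 605.17) · e^(−0.0292·7/12)
= -53.0758 × 0.983111 = -52.18
Short position value = −(long value) = HK$52.18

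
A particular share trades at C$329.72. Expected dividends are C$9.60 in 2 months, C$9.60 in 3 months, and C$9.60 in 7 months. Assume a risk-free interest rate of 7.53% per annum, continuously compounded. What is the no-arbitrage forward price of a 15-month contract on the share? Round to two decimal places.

PV(dividends) I = 9.60·e^(−0.0753·2/12) + 9.60·e^(−0.0753·3/12) + 9.60·e^(−0.0753·7/12)
I = 9.4803 + 9.4210 + 9.1874 = 28.0887
F = (S − I)·e^(rT) = (329.72 − 28.0887) · e^(0.0753·15/12)
= 301.6313 · e^0.094125 = 301.6313 × 1.098697 = C$331.40

C$331.40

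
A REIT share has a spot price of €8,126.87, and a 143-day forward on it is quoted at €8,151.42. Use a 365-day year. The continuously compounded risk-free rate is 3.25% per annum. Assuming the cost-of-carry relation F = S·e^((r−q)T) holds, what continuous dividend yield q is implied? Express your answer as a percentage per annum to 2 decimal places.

2.48%

From F = S·e^((r−q)T): (r − q) = ln(F/S)/T
ln(8151.42/8126.87) = ln(1.003021) = 0.003016
(r − q) = 0.003016 / (143/365) = 0.007698
q = r − ln(F/S)/T = 0.0325 − 0.007698 = 0.024802
q = 2.48%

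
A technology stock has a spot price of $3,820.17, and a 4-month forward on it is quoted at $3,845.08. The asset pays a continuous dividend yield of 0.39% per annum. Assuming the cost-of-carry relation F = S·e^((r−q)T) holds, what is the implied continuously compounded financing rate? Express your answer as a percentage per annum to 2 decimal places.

From F = S·e^((r−q)T): (r − q) = ln(F/S)/T
ln(3845.08/3820.17) = ln(1.006521) = 0.006500
(r − q) = 0.006500 / (4/12) = 0.019500
r = ln(F/S)/T + q = 0.019500 + 0.0039 = 0.023400
r = 2.34%

2.34%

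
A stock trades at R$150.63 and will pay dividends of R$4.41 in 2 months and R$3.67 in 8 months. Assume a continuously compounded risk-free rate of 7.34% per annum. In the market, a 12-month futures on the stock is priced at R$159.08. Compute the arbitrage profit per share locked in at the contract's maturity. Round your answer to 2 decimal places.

PV(dividends) I = 4.41·e^(−0.0734·2/12) + 3.67·e^(−0.0734·8/12) = 7.8511
Fair futures F* = (S − I)·e^(rT) = (150.63 − 7.8511)·e^0.073400 = 142.7789 × 1.076161 = 153.6531
Market R$159.08 > fair 153.6531: forward overpriced → cash-and-carry (borrow at r, buy the stock and collect the dividends, short the forward).
Profit at T = |F_mkt − F*| = |159.08 − 153.6531| = R$5.43 per share

R$5.43 per share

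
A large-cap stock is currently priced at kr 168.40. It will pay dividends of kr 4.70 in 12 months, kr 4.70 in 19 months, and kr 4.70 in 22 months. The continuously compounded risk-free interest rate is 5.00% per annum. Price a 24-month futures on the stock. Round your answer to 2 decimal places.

PV(dividends) I = 4.70·e^(−0.0500·12/12) + 4.70·e^(−0.0500·19/12) + 4.70·e^(−0.0500·22/12)
I = 4.4708 + 4.3423 + 4.2883 = 13.1014
F = (S − I)·e^(rT) = (168.40 − 13.1014) · e^(0.0500·24/12)
= 155.2986 · e^0.100000 = 155.2986 × 1.105171 = kr 171.63

kr 171.63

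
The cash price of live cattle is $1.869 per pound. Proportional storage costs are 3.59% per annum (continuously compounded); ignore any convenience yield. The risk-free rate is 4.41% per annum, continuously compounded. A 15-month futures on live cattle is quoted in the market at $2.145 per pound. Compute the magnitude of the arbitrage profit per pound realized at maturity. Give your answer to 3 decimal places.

$0.079 per pound

Fair futures: F* = S·e^(carry·T), with carry = (r + u) = 0.0441 + 0.0359 = 0.0800
F* = 1.869 · e^(0.0800 × 15/12) = 1.869 · e^0.100000 = 1.869 × 1.105171 = $2.0656
Market $2.145 > fair $2.0656: forward overpriced → cash-and-carry (buy spot, short the forward).
At maturity, profit = |F_mkt − F*| = |2.145 − 2.0656| = $0.079 per pound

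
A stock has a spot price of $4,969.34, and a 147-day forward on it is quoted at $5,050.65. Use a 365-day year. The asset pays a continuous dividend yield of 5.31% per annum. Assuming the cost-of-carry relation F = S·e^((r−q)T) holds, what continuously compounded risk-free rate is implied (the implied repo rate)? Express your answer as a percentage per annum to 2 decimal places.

From F = S·e^((r−q)T): (r − q) = ln(F/S)/T
ln(5050.65/4969.34) = ln(1.016362) = 0.016230
(r − q) = 0.016230 / (147/365) = 0.040299
r = ln(F/S)/T + q = 0.040299 + 0.0531 = 0.093399
r = 9.34%

9.34%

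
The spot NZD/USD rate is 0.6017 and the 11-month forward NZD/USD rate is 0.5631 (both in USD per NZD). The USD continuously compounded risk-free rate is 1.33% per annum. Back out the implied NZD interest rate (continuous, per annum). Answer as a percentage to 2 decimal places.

8.56%

F = S·e^((r_USD − r_NZD)T) ⇒ r_NZD = r_USD − ln(F/S)/T
ln(0.5631/0.6017) = -0.066302; /(11/12) = -0.072329
r_NZD = 0.0133 + 0.072329 = 0.085629
r_NZD = 8.56%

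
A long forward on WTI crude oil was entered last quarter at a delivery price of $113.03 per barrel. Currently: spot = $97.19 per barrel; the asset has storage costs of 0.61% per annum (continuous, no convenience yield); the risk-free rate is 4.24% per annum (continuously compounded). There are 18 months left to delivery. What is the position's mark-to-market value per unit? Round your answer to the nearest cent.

-$7.98 per barrel

Current fair forward for the remaining 18 months: F = S·e^((r + u)·T), (r + u) = 0.0424 + 0.0061 = 0.0485
F = 97.19 · e^(0.0485 × 18/12) = 97.19 × 1.075462 = 104.5242
Value of long forward = (F − K)·e^(−rT) = (104.5242 − 113.03) · e^(−0.0424·18/12)
= -8.5058 × 0.938380 = -7.98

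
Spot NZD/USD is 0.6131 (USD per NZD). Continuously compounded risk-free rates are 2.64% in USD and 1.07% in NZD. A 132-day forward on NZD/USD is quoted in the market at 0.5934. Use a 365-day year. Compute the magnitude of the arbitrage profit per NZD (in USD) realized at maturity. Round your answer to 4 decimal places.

Fair forward: F* = S·e^(carry·T), with carry = (r_USD − r_NZD) = 0.0264 − 0.0107 = 0.0157
F* = 0.6131 · e^(0.0157 × 132/365) = 0.6131 · e^0.005678 = 0.6131 × 1.005694 = 0.6166
Market 0.5934 < fair 0.6166: forward underpriced → reverse cash-and-carry (short spot, go long the forward).
At maturity, profit = |F_mkt − F*| = |0.5934 − 0.6166| = 0.0232 per NZD (in USD)

0.0232 per NZD (in USD)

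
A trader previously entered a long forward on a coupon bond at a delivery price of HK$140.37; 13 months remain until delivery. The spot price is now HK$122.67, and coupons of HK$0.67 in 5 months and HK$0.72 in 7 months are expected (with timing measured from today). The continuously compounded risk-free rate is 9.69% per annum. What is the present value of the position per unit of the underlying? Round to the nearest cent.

-HK$5.04

PV(remaining coupons) I = 0.67·e^(−0.0969·5/12) + 0.72·e^(−0.0969·7/12) = 1.3239
Current forward F = (S − I)·e^(rT) = (122.67 − 1.3239)·e^(0.0969·13/12) = 121.3461 × 1.110683 = 134.7771
Value (long) = (F − K)·e^(−rT) = (134.7771 − 140.37) × 0.900347 = -5.0356
Value = -HK$5.04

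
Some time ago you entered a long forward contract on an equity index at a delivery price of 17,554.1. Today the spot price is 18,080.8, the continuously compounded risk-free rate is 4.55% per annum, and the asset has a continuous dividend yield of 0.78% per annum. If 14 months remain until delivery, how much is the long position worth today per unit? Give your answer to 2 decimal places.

1270.44

Current fair forward for the remaining 14 months: F = S·e^((r − q)·T), (r − q) = 0.0455 − 0.0078 = 0.0377
F = 18080.8 · e^(0.0377 × 14/12) = 18080.8 × 1.04496494 = 18893.8021
Value of long forward = (F − K)·e^(−rT) = (18893.8021 − 17554.1) · e^(−0.0455·14/12)
= 1339.7021 × 0.94830098 = 1270.44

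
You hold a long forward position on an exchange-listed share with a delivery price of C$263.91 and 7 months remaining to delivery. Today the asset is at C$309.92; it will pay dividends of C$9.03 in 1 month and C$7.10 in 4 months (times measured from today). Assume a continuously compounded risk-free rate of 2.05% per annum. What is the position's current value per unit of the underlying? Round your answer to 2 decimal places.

PV(remaining dividends) I = 9.03·e^(−0.0205·1/12) + 7.10·e^(−0.0205·4/12) = 16.0662
Current forward F = (S − I)·e^(rT) = (309.92 − 16.0662)·e^(0.0205·7/12) = 293.8538 × 1.012030 = 297.3889
Value (long) = (F − K)·e^(−rT) = (297.3889 − 263.91) × 0.988113 = 33.0809
Value = C$33.08

C$33.08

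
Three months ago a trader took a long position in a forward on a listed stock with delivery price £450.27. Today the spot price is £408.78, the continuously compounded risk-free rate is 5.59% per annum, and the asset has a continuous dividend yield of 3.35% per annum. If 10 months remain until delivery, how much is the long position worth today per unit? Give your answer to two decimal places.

Current fair forward for the remaining 10 months: F = S·e^((r − q)·T), (r − q) = 0.0559 − 0.0335 = 0.0224
F = 408.78 · e^(0.0224 × 10/12) = 408.78 × 1.018842 = 416.4822
Value of long forward = (F − K)·e^(−rT) = (416.4822 − 450.27) · e^(−0.0559·10/12)
= -33.7878 × 0.954485 = -32.25

-£32.25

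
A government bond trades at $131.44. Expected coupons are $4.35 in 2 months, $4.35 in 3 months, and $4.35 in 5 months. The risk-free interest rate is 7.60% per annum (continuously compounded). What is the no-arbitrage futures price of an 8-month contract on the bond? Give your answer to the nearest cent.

$124.83

PV(coupons) I = 4.35·e^(−0.0760·2/12) + 4.35·e^(−0.0760·3/12) + 4.35·e^(−0.0760·5/12)
I = 4.2952 + 4.2681 + 4.2144 = 12.7777
F = (S − I)·e^(rT) = (131.44 − 12.7777) · e^(0.0760·8/12)
= 118.6623 · e^0.050667 = 118.6623 × 1.051973 = $124.83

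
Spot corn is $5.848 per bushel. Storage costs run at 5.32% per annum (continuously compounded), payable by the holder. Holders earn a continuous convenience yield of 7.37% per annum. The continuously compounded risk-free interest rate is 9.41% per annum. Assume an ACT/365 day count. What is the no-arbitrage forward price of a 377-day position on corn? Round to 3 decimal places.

Net carry = r + u − y = 0.0941 + 0.0532 − 0.0737 = 0.0736
F = S·e^((r+u−y)T) = 5.848 · e^(0.0736 × 377/365) = 5.848 · e^0.076020
= 5.848 × 1.078984 = $6.310 per bushel

$6.310 per bushel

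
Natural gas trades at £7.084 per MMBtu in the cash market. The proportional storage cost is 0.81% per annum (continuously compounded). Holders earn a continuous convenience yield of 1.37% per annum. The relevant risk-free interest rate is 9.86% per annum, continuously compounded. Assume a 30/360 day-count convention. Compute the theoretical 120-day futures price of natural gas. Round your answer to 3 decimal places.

£7.307 per MMBtu

Net carry = r + u − y = 0.0986 + 0.0081 − 0.0137 = 0.0930
F = S·e^((r+u−y)T) = 7.084 · e^(0.0930 × 120/360) = 7.084 · e^0.031000
= 7.084 × 1.031486 = £7.307 per MMBtu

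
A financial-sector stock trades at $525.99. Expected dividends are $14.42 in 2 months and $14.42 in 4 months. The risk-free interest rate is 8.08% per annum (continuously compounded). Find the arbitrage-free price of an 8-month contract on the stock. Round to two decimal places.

PV(dividends) I = 14.42·e^(−0.0808·2/12) + 14.42·e^(−0.0808·4/12)
I = 14.2271 + 14.0368 = 28.2639
F = (S − I)·e^(rT) = (525.99 − 28.2639) · e^(0.0808·8/12)
= 497.7261 · e^0.053867 = 497.7261 × 1.055344 = $525.27

$525.27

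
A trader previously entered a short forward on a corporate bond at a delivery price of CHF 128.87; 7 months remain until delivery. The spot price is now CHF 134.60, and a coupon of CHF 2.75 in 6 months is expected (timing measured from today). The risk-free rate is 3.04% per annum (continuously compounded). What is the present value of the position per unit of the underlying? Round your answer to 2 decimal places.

-CHF 5.29

PV(remaining coupons) I = 2.75·e^(−0.0304·6/12) = 2.7085
Current forward F = (S − I)·e^(rT) = (134.60 − 2.7085)·e^(0.0304·7/12) = 131.8915 × 1.017892 = 134.2513
Value (long) = (F − K)·e^(−rT) = (134.2513 − 128.87) × 0.982423 = 5.2867
Short position value = −(long value) = -CHF 5.29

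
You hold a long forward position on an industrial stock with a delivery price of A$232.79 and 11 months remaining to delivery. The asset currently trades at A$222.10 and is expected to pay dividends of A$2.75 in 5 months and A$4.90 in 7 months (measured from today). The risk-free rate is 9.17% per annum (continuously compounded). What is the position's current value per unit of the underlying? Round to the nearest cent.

A$0.79

PV(remaining dividends) I = 2.75·e^(−0.0917·5/12) + 4.90·e^(−0.0917·7/12) = 7.2917
Current forward F = (S − I)·e^(rT) = (222.10 − 7.2917)·e^(0.0917·11/12) = 214.8083 × 1.087692 = 233.6453
Value (long) = (F − K)·e^(−rT) = (233.6453 − 232.79) × 0.919378 = 0.7863
Value = A$0.79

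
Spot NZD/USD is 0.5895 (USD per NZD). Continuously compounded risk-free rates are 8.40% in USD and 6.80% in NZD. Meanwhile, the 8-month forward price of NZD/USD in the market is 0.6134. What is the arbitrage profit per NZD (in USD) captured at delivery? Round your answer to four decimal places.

0.0176 per NZD (in USD)

Fair forward: F* = S·e^(carry·T), with carry = (r_USD − r_NZD) = 0.0840 − 0.0680 = 0.0160
F* = 0.5895 · e^(0.0160 × 8/12) = 0.5895 · e^0.010667 = 0.5895 × 1.010724 = 0.5958
Market 0.6134 > fair 0.5958: forward overpriced → cash-and-carry (buy spot, short the forward).
At maturity, profit = |F_mkt − F*| = |0.6134 − 0.5958| = 0.0176 per NZD (in USD)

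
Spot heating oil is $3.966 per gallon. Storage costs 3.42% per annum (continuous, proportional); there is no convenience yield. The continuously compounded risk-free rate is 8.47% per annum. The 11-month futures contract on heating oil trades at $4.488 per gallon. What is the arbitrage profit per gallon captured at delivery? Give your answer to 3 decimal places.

Fair futures: F* = S·e^(carry·T), with carry = (r + u) = 0.0847 + 0.0342 = 0.1189
F* = 3.966 · e^(0.1189 × 11/12) = 3.966 · e^0.108992 = 3.966 × 1.115153 = $4.4227
Market $4.488 > fair $4.4227: forward overpriced → cash-and-carry (buy spot, short the forward).
At maturity, profit = |F_mkt − F*| = |4.488 − 4.4227| = $0.065 per gallon

$0.065 per gallon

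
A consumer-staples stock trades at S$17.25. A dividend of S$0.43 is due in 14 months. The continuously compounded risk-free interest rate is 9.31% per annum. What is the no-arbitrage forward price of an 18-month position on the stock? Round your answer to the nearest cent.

PV(dividends) I = 0.43·e^(−0.0931·14/12)
I = 0.3857
F = (S − I)·e^(rT) = (17.25 − 0.3857) · e^(0.0931·18/12)
= 16.8643 · e^0.139650 = 16.8643 × 1.149871 = S$19.39

S$19.39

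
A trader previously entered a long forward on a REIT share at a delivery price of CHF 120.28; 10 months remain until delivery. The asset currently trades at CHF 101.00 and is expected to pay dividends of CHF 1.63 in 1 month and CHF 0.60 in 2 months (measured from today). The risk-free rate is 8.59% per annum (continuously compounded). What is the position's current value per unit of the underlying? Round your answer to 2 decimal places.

PV(remaining dividends) I = 1.63·e^(−0.0859·1/12) + 0.60·e^(−0.0859·2/12) = 2.2098
Current forward F = (S − I)·e^(rT) = (101.00 − 2.2098)·e^(0.0859·10/12) = 98.7902 × 1.074208 = 106.1212
Value (long) = (F − K)·e^(−rT) = (106.1212 − 120.28) × 0.930919 = -13.1807
Value = -CHF 13.18

-CHF 13.18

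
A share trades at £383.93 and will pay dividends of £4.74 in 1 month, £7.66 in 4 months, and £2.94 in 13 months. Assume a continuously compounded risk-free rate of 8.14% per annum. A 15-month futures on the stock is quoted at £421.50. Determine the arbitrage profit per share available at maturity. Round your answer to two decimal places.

£12.89 per share

PV(dividends) I = 4.74·e^(−0.0814·1/12) + 7.66·e^(−0.0814·4/12) + 2.94·e^(−0.0814·13/12) = 14.8548
Fair futures F* = (S − I)·e^(rT) = (383.93 − 14.8548)·e^0.101750 = 369.0752 × 1.107107 = 408.6057
Market £421.50 > fair 408.6057: forward overpriced → cash-and-carry (borrow at r, buy the stock and collect the dividends, short the forward).
Profit at T = |F_mkt − F*| = |421.50 − 408.6057| = £12.89 per share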